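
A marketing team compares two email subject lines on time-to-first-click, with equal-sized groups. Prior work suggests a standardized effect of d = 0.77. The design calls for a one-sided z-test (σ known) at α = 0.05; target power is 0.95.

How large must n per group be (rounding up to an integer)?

For power 0.95 need Φ(δ − z_{0.05}) = 0.95, so δ = z_{0.05} + z_{0.05} = 1.645 + 1.645 = 3.290.
δ = d·√(n/2) ⇒ n = 2(δ/d)² = 2 × (3.290 / 0.77)² = 36.51.
Round up to the next whole unit.

n = 37 per group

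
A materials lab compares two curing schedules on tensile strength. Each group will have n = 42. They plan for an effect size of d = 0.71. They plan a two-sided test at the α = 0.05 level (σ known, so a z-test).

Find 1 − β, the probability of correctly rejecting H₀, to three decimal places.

Noncentrality parameter: δ = d·√(n/2) = 0.71 × √(42/2) = 3.2536
Critical value for a two-sided test at α = 0.05: z_{α/2} = 1.960.
Power = Φ(δ − 1.960) + Φ(−δ − 1.960) = Φ(1.294) + Φ(-5.214) = 0.9021 + 0.0000 = 0.9021.

Power ≈ 0.902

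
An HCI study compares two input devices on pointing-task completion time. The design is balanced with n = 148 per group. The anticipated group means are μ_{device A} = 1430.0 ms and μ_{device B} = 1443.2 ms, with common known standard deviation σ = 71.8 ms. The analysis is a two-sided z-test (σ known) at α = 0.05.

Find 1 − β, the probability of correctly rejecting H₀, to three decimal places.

Standardized effect: d = |μ_{device A} − μ_{device B}| / σ = |1430.0 − 1443.2| / 71.8 = 0.1838
Noncentrality parameter: δ = d·√(n/2) = 0.1838 × √(148/2) = 1.5815
Critical value for a two-sided test at α = 0.05: z_{α/2} = 1.960.
Power = Φ(δ − 1.960) + Φ(−δ − 1.960) = Φ(-0.378) + Φ(-3.541) = 0.3525 + 0.0002 = 0.3527.

Power ≈ 0.353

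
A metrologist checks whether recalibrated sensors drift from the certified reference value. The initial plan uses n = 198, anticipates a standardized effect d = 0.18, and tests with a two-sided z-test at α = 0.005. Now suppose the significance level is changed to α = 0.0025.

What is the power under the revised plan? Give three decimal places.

Power ≈ 0.312

δ = d·√n = 0.18 × √198 = 2.5328 (unchanged). New critical value: z_{0.0013} = 3.023.
Revised power = Φ(δ − 3.023) + Φ(−δ − 3.023) = Φ(-0.491) + Φ(-5.556) = 0.3119 + 0.0000 = 0.3119.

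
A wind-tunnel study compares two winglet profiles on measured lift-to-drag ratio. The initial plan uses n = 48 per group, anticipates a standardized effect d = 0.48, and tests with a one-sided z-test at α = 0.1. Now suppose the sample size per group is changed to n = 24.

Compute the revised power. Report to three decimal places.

With n = 24 per group: δ = d·√(n/2) = 0.48 × √(24/2) = 1.6628. Critical value z_{0.1} = 1.282.
Revised power = P(Z > 1.282 − δ) = Φ(0.381) = 0.6485.

Power ≈ 0.648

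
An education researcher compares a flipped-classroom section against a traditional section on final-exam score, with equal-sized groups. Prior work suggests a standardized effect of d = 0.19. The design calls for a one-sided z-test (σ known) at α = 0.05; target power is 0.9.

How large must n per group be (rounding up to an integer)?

n = 475 per group

For power 0.9 need Φ(δ − z_{0.05}) = 0.9, so δ = z_{0.05} + z_{0.10} = 1.645 + 1.282 = 2.926.
δ = d·√(n/2) ⇒ n = 2(δ/d)² = 2 × (2.926 / 0.19)² = 474.45.
Rounding up, n = 475 per group.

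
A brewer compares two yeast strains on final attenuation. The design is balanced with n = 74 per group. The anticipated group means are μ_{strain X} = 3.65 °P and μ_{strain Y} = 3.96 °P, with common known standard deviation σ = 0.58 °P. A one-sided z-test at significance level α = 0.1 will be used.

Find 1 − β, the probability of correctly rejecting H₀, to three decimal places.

Power ≈ 0.976

Standardized effect: d = |μ_{strain X} − μ_{strain Y}| / σ = |3.65 − 3.96| / 0.58 = 0.5345
Noncentrality parameter: δ = d·√(n/2) = 0.5345 × √(74/2) = 3.2511
One-sided α = 0.1 → critical value z_{0.1} = 1.282.
Power = Φ(δ − 1.282) = Φ(1.970) = 0.9756.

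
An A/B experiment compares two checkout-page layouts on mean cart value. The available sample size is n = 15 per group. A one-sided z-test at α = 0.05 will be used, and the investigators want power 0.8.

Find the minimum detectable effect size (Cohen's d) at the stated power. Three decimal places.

Required noncentrality: δ = z_{0.05} + z_{0.20} = 1.645 + 0.842 = 2.486.
δ = d·√(n/2) ⇒ d = δ/√(n/2) = 2.486/√(15/2) = 0.9079.

d ≈ 0.908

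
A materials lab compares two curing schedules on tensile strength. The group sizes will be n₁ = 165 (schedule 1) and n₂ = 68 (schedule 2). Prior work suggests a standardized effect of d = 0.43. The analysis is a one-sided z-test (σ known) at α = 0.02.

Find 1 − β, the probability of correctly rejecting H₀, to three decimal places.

Power ≈ 0.824

Noncentrality parameter: δ = d / √(1/n₁ + 1/n₂) = 0.43 / √(1/165 + 1/68) = 2.9839
One-sided α = 0.02 → critical value z_{0.02} = 2.054.
Power = Φ(δ − 2.054) = Φ(0.930) = 0.8239.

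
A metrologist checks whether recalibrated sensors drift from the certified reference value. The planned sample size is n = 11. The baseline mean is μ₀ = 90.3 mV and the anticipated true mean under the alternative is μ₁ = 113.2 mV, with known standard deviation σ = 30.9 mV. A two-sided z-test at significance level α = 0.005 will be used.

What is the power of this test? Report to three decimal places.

Standardized effect: d = |μ₁ − μ₀| / σ = |113.2 − 90.3| / 30.9 = 0.7411
Noncentrality parameter: δ = d·√n = 0.7411 × √11 = 2.4580
Critical value for a two-sided test at α = 0.005: z_{α/2} = 2.807.
Power = Φ(δ − 2.807) + Φ(−δ − 2.807) = Φ(-0.349) + Φ(-5.265) = 0.3635 + 0.0000 = 0.3635.

Power ≈ 0.364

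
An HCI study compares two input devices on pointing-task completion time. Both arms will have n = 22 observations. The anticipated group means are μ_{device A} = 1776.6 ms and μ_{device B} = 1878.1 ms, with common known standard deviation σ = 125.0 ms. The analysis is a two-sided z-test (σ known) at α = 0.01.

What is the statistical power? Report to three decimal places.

Standardized effect: d = |μ_{device A} − μ_{device B}| / σ = |1776.6 − 1878.1| / 125.0 = 0.8120
Noncentrality parameter: δ = d·√(n/2) = 0.8120 × √(22/2) = 2.6931
Two-sided α = 0.01 → critical value z_{0.005} = 2.576.
Power = Φ(δ − 2.576) + Φ(−δ − 2.576) = Φ(0.117) + Φ(-5.269) = 0.5467 + 0.0000 = 0.5467.

Power ≈ 0.547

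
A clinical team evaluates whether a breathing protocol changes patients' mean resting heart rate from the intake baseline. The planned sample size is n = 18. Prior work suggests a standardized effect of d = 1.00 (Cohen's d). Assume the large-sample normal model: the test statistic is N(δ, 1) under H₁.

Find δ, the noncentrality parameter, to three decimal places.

δ ≈ 4.243

δ = d·√n = 1.00 × √18 = 4.2426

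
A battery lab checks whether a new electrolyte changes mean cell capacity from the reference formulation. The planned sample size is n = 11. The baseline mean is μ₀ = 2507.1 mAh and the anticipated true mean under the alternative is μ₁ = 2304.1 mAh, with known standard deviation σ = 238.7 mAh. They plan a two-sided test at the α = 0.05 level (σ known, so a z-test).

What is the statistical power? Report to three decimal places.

Power ≈ 0.805

Standardized effect: d = |μ₁ − μ₀| / σ = |2304.1 − 2507.1| / 238.7 = 0.8504
Noncentrality parameter: λ = d·√n = 0.8504 × √11 = 2.8206
Critical value for a two-sided test at α = 0.05: z_{α/2} = 1.960.
Power = Φ(λ − 1.960) + Φ(−λ − 1.960) = Φ(0.861) + Φ(-4.781) = 0.8053 + 0.0000 = 0.8053.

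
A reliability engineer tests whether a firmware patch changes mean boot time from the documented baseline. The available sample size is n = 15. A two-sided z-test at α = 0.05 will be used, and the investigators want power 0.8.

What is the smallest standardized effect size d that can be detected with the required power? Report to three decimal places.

Need Φ(δ − 1.960) = 0.8, so δ = 1.960 + 0.842 = 2.802.
(The second rejection-region term Φ(−δ − z_{α/2}) is negligible and dropped.)
δ = d·√n ⇒ d = δ/√n = 2.802/√15 = 0.7234.

d ≈ 0.723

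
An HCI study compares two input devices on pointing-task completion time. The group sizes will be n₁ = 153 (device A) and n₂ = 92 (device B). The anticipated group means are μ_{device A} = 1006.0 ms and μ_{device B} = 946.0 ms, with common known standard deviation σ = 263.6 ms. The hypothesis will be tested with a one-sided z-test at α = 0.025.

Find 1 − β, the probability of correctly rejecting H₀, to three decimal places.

Standardized effect: d = |μ_{device A} − μ_{device B}| / σ = |1006.0 − 946.0| / 263.6 = 0.2276
Noncentrality parameter: δ = d / √(1/n₁ + 1/n₂) = 0.2276 / √(1/153 + 1/92) = 1.7253
One-sided α = 0.025 → critical value z_{0.025} = 1.960.
Power = P(Z > 1.960 − δ) = Φ(-0.235) = 0.4072.

Power ≈ 0.407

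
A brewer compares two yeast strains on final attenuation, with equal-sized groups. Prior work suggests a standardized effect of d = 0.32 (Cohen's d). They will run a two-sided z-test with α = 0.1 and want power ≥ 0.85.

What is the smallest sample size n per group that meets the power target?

Set Φ(δ − 1.645) = 0.85; then δ − 1.645 = Φ⁻¹(0.85) = 1.036, giving δ = 2.681.
(The Φ(−δ − z_{α/2}) term is vanishingly small for δ > 0 and is dropped in the standard sample-size formula.)
δ = d·√(n/2) ⇒ n = 2(δ/d)² = 2 × (2.681 / 0.32)² = 140.42.
Round up to the next whole unit.

n = 141 per group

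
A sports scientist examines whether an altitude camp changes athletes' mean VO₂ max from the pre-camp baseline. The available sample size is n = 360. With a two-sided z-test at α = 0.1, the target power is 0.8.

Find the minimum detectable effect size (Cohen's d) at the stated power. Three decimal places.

d ≈ 0.131

Required noncentrality: δ = z_{0.05} + z_{0.20} = 1.645 + 0.842 = 2.486.
(Lower-tail contribution to power is negligible for δ > 0.)
δ = d·√n ⇒ d = δ/√n = 2.486/√360 = 0.1310.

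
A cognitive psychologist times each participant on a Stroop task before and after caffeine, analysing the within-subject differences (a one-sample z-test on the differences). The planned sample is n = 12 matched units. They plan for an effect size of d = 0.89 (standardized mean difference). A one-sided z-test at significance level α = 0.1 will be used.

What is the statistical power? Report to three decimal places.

Power ≈ 0.964

Noncentrality parameter: δ = d·√n = 0.89 × √12 = 3.0831
Critical value for a one-sided test at α = 0.1: z_α = 1.282.
Power = Φ(δ − 1.282) = Φ(1.801) = 0.9642.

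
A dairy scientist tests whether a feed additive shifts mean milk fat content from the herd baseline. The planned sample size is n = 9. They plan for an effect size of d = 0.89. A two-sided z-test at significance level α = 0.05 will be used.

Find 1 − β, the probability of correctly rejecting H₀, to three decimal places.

Power ≈ 0.761

Noncentrality parameter: δ = d·√n = 0.89 × √9 = 2.6700
Two-sided α = 0.05 → critical value z_{0.025} = 1.960.
Power = Φ(δ − 1.960) + Φ(−δ − 1.960) = Φ(0.710) + Φ(-4.630) = 0.7612 + 0.0000 = 0.7612.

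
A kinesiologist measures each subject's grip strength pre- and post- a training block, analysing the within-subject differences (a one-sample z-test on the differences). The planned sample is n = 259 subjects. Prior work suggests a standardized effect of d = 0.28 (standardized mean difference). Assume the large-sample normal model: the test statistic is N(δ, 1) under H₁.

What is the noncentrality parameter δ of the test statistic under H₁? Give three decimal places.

The noncentrality parameter scales effect size by the design's sample-size factor: δ = d·√n = 0.28 × √259 = 4.5062

δ ≈ 4.506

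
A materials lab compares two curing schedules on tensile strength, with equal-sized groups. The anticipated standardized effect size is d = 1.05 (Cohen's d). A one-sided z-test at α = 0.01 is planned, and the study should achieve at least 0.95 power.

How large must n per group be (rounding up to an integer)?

For power 0.95 need Φ(δ − z_{0.01}) = 0.95, so δ = z_{0.01} + z_{0.05} = 2.326 + 1.645 = 3.971.
δ = d·√(n/2) ⇒ n = 2(δ/d)² = 2 × (3.971 / 1.05)² = 28.61.
Rounding up, n = 29 per group.

n = 29 per group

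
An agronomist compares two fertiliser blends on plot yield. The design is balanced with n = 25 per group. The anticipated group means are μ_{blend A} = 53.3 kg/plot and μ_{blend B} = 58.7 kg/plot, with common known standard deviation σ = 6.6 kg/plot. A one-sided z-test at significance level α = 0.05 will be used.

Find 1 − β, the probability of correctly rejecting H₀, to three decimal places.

Standardized effect: d = |μ_{blend A} − μ_{blend B}| / σ = |53.3 − 58.7| / 6.6 = 0.8182
Noncentrality parameter: δ = d·√(n/2) = 0.8182 × √(25/2) = 2.8927
One-sided α = 0.05 → critical value z_{0.05} = 1.645.
Power = Φ(δ − 1.645) = Φ(1.248) = 0.8940.

Power ≈ 0.894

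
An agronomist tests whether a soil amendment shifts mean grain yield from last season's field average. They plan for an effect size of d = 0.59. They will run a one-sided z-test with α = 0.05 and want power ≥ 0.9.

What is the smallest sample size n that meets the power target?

n = 25

Set Φ(δ − 1.645) = 0.9; then δ − 1.645 = Φ⁻¹(0.9) = 1.282, giving δ = 2.926.
δ = d·√n ⇒ n = (δ/d)² = (2.926 / 0.59)² = 24.60.
Round up to the next whole unit.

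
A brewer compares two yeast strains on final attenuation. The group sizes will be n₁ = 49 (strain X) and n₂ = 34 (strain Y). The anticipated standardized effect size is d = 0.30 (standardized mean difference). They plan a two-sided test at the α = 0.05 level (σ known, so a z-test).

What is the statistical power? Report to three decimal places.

Power ≈ 0.269

Noncentrality parameter: δ = d / √(1/n₁ + 1/n₂) = 0.30 / √(1/49 + 1/34) = 1.3441
Two-sided α = 0.05 → critical value z_{0.025} = 1.960.
Power = Φ(δ − 1.960) + Φ(−δ − 1.960) = Φ(-0.616) + Φ(-3.304) = 0.2690 + 0.0005 = 0.2695.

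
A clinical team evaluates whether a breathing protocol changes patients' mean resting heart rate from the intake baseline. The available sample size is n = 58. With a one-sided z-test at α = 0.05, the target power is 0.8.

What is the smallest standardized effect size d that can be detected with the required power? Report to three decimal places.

Required noncentrality: δ = z_{0.05} + z_{0.20} = 1.645 + 0.842 = 2.486.
δ = d·√n ⇒ d = δ/√n = 2.486/√58 = 0.3265.

d ≈ 0.326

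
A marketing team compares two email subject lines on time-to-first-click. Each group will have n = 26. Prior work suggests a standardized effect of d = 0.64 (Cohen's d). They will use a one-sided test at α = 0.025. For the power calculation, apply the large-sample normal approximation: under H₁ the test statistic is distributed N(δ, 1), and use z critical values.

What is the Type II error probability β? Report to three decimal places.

β ≈ 0.364

Noncentrality parameter: δ = d·√(n/2) = 0.64 × √(26/2) = 2.3076
One-sided α = 0.025 → critical value z_{0.025} = 1.960.
Power = P(Z > 1.960 − δ) = Φ(0.348) = 0.6359.
Type II error: β = 1 − power = 1 − 0.6359 = 0.3641.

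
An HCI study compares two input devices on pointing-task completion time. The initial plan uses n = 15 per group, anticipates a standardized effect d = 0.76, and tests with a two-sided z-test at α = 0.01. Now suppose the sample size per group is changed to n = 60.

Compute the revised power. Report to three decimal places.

Power ≈ 0.944

With n = 60 per group: δ = d·√(n/2) = 0.76 × √(60/2) = 4.1627. Critical value z_{0.005} = 2.576.
Revised power = Φ(δ − 2.576) + Φ(−δ − 2.576) = Φ(1.587) + Φ(-6.739) = 0.9437 + 0.0000 = 0.9437.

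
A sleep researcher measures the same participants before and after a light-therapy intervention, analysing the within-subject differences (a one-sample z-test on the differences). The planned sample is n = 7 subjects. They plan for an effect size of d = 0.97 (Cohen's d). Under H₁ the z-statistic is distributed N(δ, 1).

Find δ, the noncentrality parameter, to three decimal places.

The noncentrality parameter scales effect size by the design's sample-size factor: δ = d·√n = 0.97 × √7 = 2.5664

δ ≈ 2.566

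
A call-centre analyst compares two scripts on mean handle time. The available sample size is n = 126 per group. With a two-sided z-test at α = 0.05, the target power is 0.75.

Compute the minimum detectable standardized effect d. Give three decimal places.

d ≈ 0.332

Need Φ(δ − 1.960) = 0.75, so δ = 1.960 + 0.674 = 2.634.
(The second rejection-region term Φ(−δ − z_{α/2}) is negligible and dropped.)
δ = d·√(n/2) ⇒ d = δ/√(n/2) = 2.634/√(126/2) = 0.3319.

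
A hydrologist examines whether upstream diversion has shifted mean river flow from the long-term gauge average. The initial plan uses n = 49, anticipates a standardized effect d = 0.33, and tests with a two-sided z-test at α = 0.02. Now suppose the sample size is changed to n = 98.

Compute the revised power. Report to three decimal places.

Power ≈ 0.827

With n = 98: δ = d·√n = 0.33 × √98 = 3.2668. Critical value z_{0.01} = 2.326.
Revised power = Φ(δ − 2.326) + Φ(−δ − 2.326) = Φ(0.940) + Φ(-5.593) = 0.8265 + 0.0000 = 0.8265.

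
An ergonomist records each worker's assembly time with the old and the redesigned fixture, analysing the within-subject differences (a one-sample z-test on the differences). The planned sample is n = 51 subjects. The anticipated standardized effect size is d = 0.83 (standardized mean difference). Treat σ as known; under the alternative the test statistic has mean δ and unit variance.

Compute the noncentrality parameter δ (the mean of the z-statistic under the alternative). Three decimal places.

δ ≈ 5.927

The noncentrality parameter scales effect size by the design's sample-size factor: δ = d·√n = 0.83 × √51 = 5.9274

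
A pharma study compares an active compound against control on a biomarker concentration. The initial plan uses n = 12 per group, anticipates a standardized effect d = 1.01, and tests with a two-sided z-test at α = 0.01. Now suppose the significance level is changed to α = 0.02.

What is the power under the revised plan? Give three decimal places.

δ = d·√(n/2) = 1.01 × √(12/2) = 2.4740 (unchanged). New critical value: z_{0.01} = 2.326.
Revised power = Φ(δ − 2.326) + Φ(−δ − 2.326) = Φ(0.148) + Φ(-4.800) = 0.5587 + 0.0000 = 0.5587.

Power ≈ 0.559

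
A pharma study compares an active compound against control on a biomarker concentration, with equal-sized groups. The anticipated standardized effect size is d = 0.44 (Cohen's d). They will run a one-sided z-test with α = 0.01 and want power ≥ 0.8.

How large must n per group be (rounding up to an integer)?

For power 0.8 need Φ(δ − z_{0.01}) = 0.8, so δ = z_{0.01} + z_{0.20} = 2.326 + 0.842 = 3.168.
δ = d·√(n/2) ⇒ n = 2(δ/d)² = 2 × (3.168 / 0.44)² = 103.68.
Rounding up, n = 104 per group.

n = 104 per group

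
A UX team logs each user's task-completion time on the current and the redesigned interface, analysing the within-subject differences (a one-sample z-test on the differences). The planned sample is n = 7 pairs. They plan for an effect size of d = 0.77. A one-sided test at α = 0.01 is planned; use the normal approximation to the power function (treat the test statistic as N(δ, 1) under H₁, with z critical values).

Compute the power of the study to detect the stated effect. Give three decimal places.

Power ≈ 0.386

Noncentrality parameter: δ = d·√n = 0.77 × √7 = 2.0372
Critical value for a one-sided test at α = 0.01: z_α = 2.326.
Power = Φ(δ − 2.326) = Φ(-0.289) = 0.3862.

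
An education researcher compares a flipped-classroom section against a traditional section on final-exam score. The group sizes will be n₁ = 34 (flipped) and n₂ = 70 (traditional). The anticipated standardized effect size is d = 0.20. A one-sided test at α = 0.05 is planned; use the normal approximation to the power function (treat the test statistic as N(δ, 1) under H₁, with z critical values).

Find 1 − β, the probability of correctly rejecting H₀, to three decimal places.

Power ≈ 0.246

Noncentrality parameter: δ = d / √(1/n₁ + 1/n₂) = 0.20 / √(1/34 + 1/70) = 0.9568
One-sided α = 0.05 → critical value z_{0.05} = 1.645.
Power = P(Z > 1.645 − δ) = Φ(-0.688) = 0.2457.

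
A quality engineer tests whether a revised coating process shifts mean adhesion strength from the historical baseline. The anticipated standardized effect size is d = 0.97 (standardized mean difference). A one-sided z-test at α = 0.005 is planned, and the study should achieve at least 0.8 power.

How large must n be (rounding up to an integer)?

Set Φ(δ − 2.576) = 0.8; then δ − 2.576 = Φ⁻¹(0.8) = 0.842, giving δ = 3.417.
δ = d·√n ⇒ n = (δ/d)² = (3.417 / 0.97)² = 12.41.
Rounding up, n = 13.

n = 13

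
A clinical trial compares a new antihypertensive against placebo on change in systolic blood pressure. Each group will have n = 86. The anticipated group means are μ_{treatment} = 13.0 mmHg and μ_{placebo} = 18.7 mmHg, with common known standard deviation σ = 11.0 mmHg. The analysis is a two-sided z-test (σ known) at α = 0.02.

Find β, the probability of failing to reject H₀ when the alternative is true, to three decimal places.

Standardized effect: d = |μ_{treatment} − μ_{placebo}| / σ = |13.0 − 18.7| / 11.0 = 0.5182
Noncentrality parameter: δ = d·√(n/2) = 0.5182 × √(86/2) = 3.3979
Two-sided α = 0.02 → critical value z_{0.01} = 2.326.
Power = Φ(δ − 2.326) + Φ(−δ − 2.326) = Φ(1.072) + Φ(-5.724) = 0.8580 + 0.0000 = 0.8580.
Type II error: β = 1 − power = 1 − 0.8580 = 0.1420.

β ≈ 0.142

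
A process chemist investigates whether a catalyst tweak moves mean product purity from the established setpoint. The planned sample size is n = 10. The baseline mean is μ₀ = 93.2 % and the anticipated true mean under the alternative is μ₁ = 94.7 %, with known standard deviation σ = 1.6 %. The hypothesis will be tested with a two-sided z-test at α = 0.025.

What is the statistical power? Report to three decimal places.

Power ≈ 0.765

Standardized effect: d = |μ₁ − μ₀| / σ = |94.7 − 93.2| / 1.6 = 0.9375
Noncentrality parameter: δ = d·√n = 0.9375 × √10 = 2.9646
Two-sided α = 0.025 → critical value z_{0.0125} = 2.241.
Power = Φ(δ − 2.241) + Φ(−δ − 2.241) = Φ(0.723) + Φ(-5.206) = 0.7652 + 0.0000 = 0.7652.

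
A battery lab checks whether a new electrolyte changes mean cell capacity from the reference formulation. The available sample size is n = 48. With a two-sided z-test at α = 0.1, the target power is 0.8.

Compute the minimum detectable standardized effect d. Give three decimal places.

Required noncentrality: δ = z_{0.05} + z_{0.20} = 1.645 + 0.842 = 2.486.
(Lower-tail contribution to power is negligible for δ > 0.)
δ = d·√n ⇒ d = δ/√n = 2.486/√48 = 0.3589.

d ≈ 0.359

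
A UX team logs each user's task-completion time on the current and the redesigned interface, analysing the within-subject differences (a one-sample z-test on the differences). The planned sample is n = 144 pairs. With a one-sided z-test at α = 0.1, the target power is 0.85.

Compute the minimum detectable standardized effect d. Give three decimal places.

d ≈ 0.193

Required noncentrality: δ = z_{0.1} + z_{0.15} = 1.282 + 1.036 = 2.318.
δ = d·√n ⇒ d = δ/√n = 2.318/√144 = 0.1932.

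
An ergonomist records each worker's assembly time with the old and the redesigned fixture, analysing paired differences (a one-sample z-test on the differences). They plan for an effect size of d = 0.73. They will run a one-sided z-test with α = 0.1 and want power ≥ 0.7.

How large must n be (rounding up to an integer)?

n = 7

Set Φ(δ − 1.282) = 0.7; then δ − 1.282 = Φ⁻¹(0.7) = 0.524, giving δ = 1.806.
δ = d·√n ⇒ n = (δ/d)² = (1.806 / 0.73)² = 6.12.
Round up to the next whole unit.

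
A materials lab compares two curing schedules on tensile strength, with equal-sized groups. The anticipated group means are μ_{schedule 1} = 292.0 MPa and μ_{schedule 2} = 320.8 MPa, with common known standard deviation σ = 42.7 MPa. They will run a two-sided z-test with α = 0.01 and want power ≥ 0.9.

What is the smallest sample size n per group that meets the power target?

Standardized effect: d = |μ_{schedule 1} − μ_{schedule 2}| / σ = |292.0 − 320.8| / 42.7 = 0.6745
For power 0.9 need Φ(δ − z_{0.005}) = 0.9, so δ = z_{0.005} + z_{0.10} = 2.576 + 1.282 = 3.857.
(Ignoring the negligible lower-tail rejection probability gives the usual closed-form inversion.)
δ = d·√(n/2) ⇒ n = 2(δ/d)² = 2 × (3.857 / 0.6745)² = 65.42.
Round up to the next whole unit.

n = 66 per group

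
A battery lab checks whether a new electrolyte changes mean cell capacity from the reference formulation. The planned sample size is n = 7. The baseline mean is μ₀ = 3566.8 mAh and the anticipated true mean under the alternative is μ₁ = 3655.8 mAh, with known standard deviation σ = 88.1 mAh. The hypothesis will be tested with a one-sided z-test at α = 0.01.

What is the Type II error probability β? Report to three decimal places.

β ≈ 0.365

Standardized effect: d = |μ₁ − μ₀| / σ = |3655.8 − 3566.8| / 88.1 = 1.0102
Noncentrality parameter: δ = d·√n = 1.0102 × √7 = 2.6728
One-sided α = 0.01 → critical value z_{0.01} = 2.326.
Power = Φ(δ − 2.326) = Φ(0.346) = 0.6355.
Type II error: β = 1 − power = 1 − 0.6355 = 0.3645.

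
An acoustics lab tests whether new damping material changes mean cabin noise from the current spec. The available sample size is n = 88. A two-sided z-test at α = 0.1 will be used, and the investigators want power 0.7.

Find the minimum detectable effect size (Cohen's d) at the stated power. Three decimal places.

d ≈ 0.231

Required noncentrality: δ = z_{0.05} + z_{0.30} = 1.645 + 0.524 = 2.169.
(The second rejection-region term Φ(−δ − z_{α/2}) is negligible and dropped.)
δ = d·√n ⇒ d = δ/√n = 2.169/√88 = 0.2312.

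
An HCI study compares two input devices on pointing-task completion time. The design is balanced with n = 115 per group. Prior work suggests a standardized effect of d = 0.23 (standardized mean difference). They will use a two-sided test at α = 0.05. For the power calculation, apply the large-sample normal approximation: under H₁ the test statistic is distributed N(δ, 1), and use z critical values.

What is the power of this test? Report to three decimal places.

Power ≈ 0.415

Noncentrality parameter: δ = d·√(n/2) = 0.23 × √(115/2) = 1.7441
Two-sided α = 0.05 → critical value z_{0.025} = 1.960.
Power = Φ(δ − 1.960) + Φ(−δ − 1.960) = Φ(-0.216) + Φ(-3.704) = 0.4145 + 0.0001 = 0.4146.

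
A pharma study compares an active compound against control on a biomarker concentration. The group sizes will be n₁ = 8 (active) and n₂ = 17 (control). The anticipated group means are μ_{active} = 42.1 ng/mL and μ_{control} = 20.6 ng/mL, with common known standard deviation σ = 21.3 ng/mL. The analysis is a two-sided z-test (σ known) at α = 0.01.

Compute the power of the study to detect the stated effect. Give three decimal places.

Standardized effect: d = |μ_{active} − μ_{control}| / σ = |42.1 − 20.6| / 21.3 = 1.0094
Noncentrality parameter: δ = d / √(1/n₁ + 1/n₂) = 1.0094 / √(1/8 + 1/17) = 2.3543
Critical value for a two-sided test at α = 0.01: z_{α/2} = 2.576.
Power = Φ(δ − 2.576) + Φ(−δ − 2.576) = Φ(-0.222) + Φ(-4.930) = 0.4123 + 0.0000 = 0.4123.

Power ≈ 0.412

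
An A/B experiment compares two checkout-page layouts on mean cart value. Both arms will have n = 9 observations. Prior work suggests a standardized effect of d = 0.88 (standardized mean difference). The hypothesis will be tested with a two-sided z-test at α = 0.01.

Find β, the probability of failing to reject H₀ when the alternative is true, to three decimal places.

Noncentrality parameter: δ = d·√(n/2) = 0.88 × √(9/2) = 1.8668
Two-sided α = 0.01 → critical value z_{0.005} = 2.576.
Power = Φ(δ − 2.576) + Φ(−δ − 2.576) = Φ(-0.709) + Φ(-4.443) = 0.2391 + 0.0000 = 0.2391.
Type II error: β = 1 − power = 1 − 0.2391 = 0.7609.

β ≈ 0.761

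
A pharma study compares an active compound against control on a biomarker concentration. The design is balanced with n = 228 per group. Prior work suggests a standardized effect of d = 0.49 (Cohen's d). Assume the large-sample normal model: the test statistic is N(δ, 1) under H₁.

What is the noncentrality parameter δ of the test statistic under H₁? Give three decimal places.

δ ≈ 5.232

δ = d·√(n/2) = 0.49 × √(228/2) = 5.2318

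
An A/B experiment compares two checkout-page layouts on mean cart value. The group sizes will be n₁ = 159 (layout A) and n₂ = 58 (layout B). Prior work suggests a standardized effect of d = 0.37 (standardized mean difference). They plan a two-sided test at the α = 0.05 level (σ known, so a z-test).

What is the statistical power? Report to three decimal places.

Noncentrality parameter: δ = d / √(1/n₁ + 1/n₂) = 0.37 / √(1/159 + 1/58) = 2.4120
Critical value for a two-sided test at α = 0.05: z_{α/2} = 1.960.
Power = Φ(δ − 1.960) + Φ(−δ − 1.960) = Φ(0.452) + Φ(-4.372) = 0.6744 + 0.0000 = 0.6744.

Power ≈ 0.674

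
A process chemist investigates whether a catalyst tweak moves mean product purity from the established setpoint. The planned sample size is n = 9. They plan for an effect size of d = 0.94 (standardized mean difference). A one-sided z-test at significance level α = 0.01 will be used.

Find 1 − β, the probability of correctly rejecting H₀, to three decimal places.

Power ≈ 0.689

Noncentrality parameter: δ = d·√n = 0.94 × √9 = 2.8200
Critical value for a one-sided test at α = 0.01: z_α = 2.326.
Power = Φ(δ − 2.326) = Φ(0.494) = 0.6892.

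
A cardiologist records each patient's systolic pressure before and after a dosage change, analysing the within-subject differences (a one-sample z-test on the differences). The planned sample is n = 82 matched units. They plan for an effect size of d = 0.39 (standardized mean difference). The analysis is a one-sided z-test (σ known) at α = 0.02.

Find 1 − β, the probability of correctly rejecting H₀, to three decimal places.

Power ≈ 0.930

Noncentrality parameter: δ = d·√n = 0.39 × √82 = 3.5316
One-sided α = 0.02 → critical value z_{0.02} = 2.054.
Power = P(Z > 2.054 − δ) = Φ(1.478) = 0.9303.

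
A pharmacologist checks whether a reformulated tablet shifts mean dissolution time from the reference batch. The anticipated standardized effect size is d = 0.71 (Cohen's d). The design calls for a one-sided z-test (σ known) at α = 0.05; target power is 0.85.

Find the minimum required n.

Set Φ(δ − 1.645) = 0.85; then δ − 1.645 = Φ⁻¹(0.85) = 1.036, giving δ = 2.681.
δ = d·√n ⇒ n = (δ/d)² = (2.681 / 0.71)² = 14.26.
Round up to the next whole unit.

n = 15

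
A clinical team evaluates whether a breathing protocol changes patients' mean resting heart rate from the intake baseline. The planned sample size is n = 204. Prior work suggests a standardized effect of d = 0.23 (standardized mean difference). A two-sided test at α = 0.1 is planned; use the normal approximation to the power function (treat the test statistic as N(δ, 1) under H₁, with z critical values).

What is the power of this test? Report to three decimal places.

Power ≈ 0.950

Noncentrality parameter: δ = d·√n = 0.23 × √204 = 3.2851
Critical value for a two-sided test at α = 0.1: z_{α/2} = 1.645.
Power = Φ(δ − 1.645) + Φ(−δ − 1.645) = Φ(1.640) + Φ(-4.930) = 0.9495 + 0.0000 = 0.9495.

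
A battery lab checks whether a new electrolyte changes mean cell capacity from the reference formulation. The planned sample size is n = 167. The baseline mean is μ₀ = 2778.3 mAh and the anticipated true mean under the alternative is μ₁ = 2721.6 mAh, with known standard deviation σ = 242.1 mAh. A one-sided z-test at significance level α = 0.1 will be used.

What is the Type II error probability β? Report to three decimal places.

β ≈ 0.040

Standardized effect: d = |μ₁ − μ₀| / σ = |2721.6 − 2778.3| / 242.1 = 0.2342
Noncentrality parameter: δ = d·√n = 0.2342 × √167 = 3.0265
Critical value for a one-sided test at α = 0.1: z_α = 1.282.
Power = P(Z > 1.282 − δ) = Φ(1.745) = 0.9595.
Type II error: β = 1 − power = 1 − 0.9595 = 0.0405.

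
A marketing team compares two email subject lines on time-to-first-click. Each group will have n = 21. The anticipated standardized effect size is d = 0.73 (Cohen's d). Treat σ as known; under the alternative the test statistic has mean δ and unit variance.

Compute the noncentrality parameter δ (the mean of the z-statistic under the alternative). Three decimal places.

δ = d·√(n/2) = 0.73 × √(21/2) = 2.3655

δ ≈ 2.365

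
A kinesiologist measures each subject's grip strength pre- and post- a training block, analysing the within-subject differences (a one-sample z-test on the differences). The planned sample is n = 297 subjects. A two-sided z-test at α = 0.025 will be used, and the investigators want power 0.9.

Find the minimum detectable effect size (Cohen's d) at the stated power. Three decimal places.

d ≈ 0.204

Required noncentrality: δ = z_{0.0125} + z_{0.10} = 2.241 + 1.282 = 3.523.
(The second rejection-region term Φ(−δ − z_{α/2}) is negligible and dropped.)
δ = d·√n ⇒ d = δ/√n = 3.523/√297 = 0.2044.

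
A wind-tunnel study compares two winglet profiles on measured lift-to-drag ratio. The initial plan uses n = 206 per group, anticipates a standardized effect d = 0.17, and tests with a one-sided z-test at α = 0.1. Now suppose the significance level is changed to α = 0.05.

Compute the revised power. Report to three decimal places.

Power ≈ 0.532

δ = d·√(n/2) = 0.17 × √(206/2) = 1.7253 (unchanged). New critical value: z_{0.05} = 1.645.
Revised power = Φ(δ − 1.645) = Φ(0.080) = 0.5321.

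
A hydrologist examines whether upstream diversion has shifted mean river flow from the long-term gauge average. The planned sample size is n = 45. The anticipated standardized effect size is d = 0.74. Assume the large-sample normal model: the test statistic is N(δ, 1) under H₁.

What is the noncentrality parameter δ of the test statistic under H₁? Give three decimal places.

The noncentrality parameter scales effect size by the design's sample-size factor: δ = d·√n = 0.74 × √45 = 4.9641

δ ≈ 4.964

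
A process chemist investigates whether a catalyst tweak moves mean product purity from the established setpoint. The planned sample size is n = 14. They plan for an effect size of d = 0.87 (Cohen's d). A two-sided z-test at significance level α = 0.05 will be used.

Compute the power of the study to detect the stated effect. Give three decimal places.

Noncentrality parameter: δ = d·√n = 0.87 × √14 = 3.2552
Critical value for a two-sided test at α = 0.05: z_{α/2} = 1.960.
Power = Φ(δ − 1.960) + Φ(−δ − 1.960) = Φ(1.295) + Φ(-5.215) = 0.9024 + 0.0000 = 0.9024.

Power ≈ 0.902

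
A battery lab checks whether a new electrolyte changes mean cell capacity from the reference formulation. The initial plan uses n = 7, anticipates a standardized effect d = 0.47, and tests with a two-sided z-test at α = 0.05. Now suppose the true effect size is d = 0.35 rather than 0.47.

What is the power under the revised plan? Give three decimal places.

With d = 0.35: δ = d·√n = 0.35 × √7 = 0.9260. Critical value z_{0.025} = 1.960.
Revised power = Φ(δ − 1.960) + Φ(−δ − 1.960) = Φ(-1.034) + Φ(-2.886) = 0.1506 + 0.0020 = 0.1525.

Power ≈ 0.153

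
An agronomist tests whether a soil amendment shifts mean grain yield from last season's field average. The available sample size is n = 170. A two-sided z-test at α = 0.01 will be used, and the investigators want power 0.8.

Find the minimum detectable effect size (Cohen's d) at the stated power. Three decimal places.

d ≈ 0.262

Need Φ(δ − 2.576) = 0.8, so δ = 2.576 + 0.842 = 3.417.
(Lower-tail contribution to power is negligible for δ > 0.)
δ = d·√n ⇒ d = δ/√n = 3.417/√170 = 0.2621.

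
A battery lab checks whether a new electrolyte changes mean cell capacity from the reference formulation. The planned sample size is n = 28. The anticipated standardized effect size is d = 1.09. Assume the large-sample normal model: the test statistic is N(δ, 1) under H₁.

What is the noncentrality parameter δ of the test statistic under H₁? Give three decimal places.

δ = d·√n = 1.09 × √28 = 5.7677

δ ≈ 5.768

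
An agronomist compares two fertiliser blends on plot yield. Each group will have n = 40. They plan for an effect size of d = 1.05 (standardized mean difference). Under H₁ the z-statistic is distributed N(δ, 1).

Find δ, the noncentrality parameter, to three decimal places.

δ = d·√(n/2) = 1.05 × √(40/2) = 4.6957

δ ≈ 4.696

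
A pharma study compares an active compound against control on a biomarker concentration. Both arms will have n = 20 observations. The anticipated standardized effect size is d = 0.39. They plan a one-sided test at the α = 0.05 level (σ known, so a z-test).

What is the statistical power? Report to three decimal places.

Noncentrality parameter: δ = d·√(n/2) = 0.39 × √(20/2) = 1.2333
Critical value for a one-sided test at α = 0.05: z_α = 1.645.
Power = Φ(δ − 1.645) = Φ(-0.412) = 0.3403.

Power ≈ 0.340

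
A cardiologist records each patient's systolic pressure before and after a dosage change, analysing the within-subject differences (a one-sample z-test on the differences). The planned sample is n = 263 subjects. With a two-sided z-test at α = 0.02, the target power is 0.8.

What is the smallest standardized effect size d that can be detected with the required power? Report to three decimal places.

Need Φ(δ − 2.326) = 0.8, so δ = 2.326 + 0.842 = 3.168.
(Lower-tail contribution to power is negligible for δ > 0.)
δ = d·√n ⇒ d = δ/√n = 3.168/√263 = 0.1953.

d ≈ 0.195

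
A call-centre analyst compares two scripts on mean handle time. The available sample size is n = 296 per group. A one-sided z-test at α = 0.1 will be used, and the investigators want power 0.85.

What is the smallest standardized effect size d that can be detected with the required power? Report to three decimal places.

Need Φ(δ − 1.282) = 0.85, so δ = 1.282 + 1.036 = 2.318.
δ = d·√(n/2) ⇒ d = δ/√(n/2) = 2.318/√(296/2) = 0.1905.

d ≈ 0.191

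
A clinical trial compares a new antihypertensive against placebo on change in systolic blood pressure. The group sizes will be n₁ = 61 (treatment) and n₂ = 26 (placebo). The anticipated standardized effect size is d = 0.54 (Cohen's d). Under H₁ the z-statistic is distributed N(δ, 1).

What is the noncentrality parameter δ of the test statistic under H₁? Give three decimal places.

The noncentrality parameter scales effect size by the design's sample-size factor: δ = d / √(1/n₁ + 1/n₂) = 0.54 / √(1/61 + 1/26) = 2.3056

δ ≈ 2.306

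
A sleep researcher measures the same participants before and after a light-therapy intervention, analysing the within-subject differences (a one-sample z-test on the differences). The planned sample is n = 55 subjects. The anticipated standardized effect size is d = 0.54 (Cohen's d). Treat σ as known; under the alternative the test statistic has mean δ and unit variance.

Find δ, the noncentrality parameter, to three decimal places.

δ ≈ 4.005

δ = d·√n = 0.54 × √55 = 4.0047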